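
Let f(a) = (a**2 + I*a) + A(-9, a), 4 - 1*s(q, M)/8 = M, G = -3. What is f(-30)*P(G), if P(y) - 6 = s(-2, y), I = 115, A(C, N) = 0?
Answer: -158100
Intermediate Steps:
s(q, M) = 32 - 8*M
f(a) = a**2 + 115*a (f(a) = (a**2 + 115*a) + 0 = a**2 + 115*a)
P(y) = 38 - 8*y (P(y) = 6 + (32 - 8*y) = 38 - 8*y)
f(-30)*P(G) = (-30*(115 - 30))*(38 - 8*(-3)) = (-30*85)*(38 + 24) = -2550*62 = -158100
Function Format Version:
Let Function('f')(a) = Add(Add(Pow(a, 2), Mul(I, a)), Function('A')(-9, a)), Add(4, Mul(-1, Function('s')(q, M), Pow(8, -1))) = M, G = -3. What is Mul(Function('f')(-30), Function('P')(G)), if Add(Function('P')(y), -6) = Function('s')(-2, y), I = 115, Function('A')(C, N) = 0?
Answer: -158100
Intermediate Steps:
Function('s')(q, M) = Add(32, Mul(-8, M))
Function('f')(a) = Add(Pow(a, 2), Mul(115, a)) (Function('f')(a) = Add(Add(Pow(a, 2), Mul(115, a)), 0) = Add(Pow(a, 2), Mul(115, a)))
Function('P')(y) = Add(38, Mul(-8, y)) (Function('P')(y) = Add(6, Add(32, Mul(-8, y))) = Add(38, Mul(-8, y)))
Mul(Function('f')(-30), Function('P')(G)) = Mul(Mul(-30, Add(115, -30)), Add(38, Mul(-8, -3))) = Mul(Mul(-30, 85), Add(38, 24)) = Mul(-2550, 62) = -158100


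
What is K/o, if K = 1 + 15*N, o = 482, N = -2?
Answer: -29/482 ≈ -0.060166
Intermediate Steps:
K = -29 (K = 1 + 15*(-2) = 1 - 30 = -29)
K/o = -29/482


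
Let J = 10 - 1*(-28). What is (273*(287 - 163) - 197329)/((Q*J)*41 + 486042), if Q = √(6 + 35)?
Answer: -39728344017/118068651920 + 127348583*√41/118068651920 ≈ -0.32958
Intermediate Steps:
J = 38 (J = 10 + 28 = 38)
Q = √41 ≈ 6.4031
(273*(287 - 163) - 197329)/((Q*J)*41 + 486042) = (273*(287 - 163) - 197329)/((√41*38)*41 + 486042) = (273*124 - 197329)/((38*√41)*41 + 486042) = (33852 - 197329)/(1558*√41 + 486042) = -163477/(486042 + 1558*√41)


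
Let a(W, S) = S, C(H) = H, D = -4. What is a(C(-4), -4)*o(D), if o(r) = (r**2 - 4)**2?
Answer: -576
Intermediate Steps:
o(r) = (-4 + r**2)**2
a(C(-4), -4)*o(D) = -4*(-4 + (-4)**2)**2 = -4*(-4 + 16)**2 = -4*12**2 = -4*144 = -576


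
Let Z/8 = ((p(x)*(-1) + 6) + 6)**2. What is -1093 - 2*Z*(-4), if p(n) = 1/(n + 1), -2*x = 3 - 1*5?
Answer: 7371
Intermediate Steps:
x = 1 (x = -(3 - 1*5)/2 = -(3 - 5)/2 = -1/2*(-2) = 1)
p(n) = 1/(1 + n)
Z = 1058 (Z = 8*((-1/(1 + 1) + 6) + 6)**2 = 8*((-1/2 + 6) + 6)**2 = 8*(11/2 + 6)**2 = 8*(23/2)**2 = 8*(529/4) = 1058)
-1093 - 2*Z*(-4) = -1093 - 2*1058*(-4) = -1093 - 2116*(-4) = -1093 - 1*(-8464) = -1093 + 8464 = 7371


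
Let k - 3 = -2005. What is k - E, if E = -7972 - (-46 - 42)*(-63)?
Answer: 11514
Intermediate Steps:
E = -13516 (E = -7972 - (-88)*(-63) = -7972 - 1*5544 = -7972 - 5544 = -13516)
k = -2002 (k = 3 - 2005 = -2002)
k - E = -2002 - 1*(-13516) = -2002 + 13516 = 11514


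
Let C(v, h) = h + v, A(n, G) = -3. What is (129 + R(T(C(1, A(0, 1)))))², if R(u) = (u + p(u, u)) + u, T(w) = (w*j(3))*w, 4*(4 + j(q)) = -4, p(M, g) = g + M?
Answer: 2401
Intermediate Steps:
p(M, g) = M + g
j(q) = -5 (j(q) = -4 + (¼)*(-4) = -4 - 1 = -5)
T(w) = -5*w² (T(w) = (w*(-5))*w = (-5*w)*w = -5*w²)
R(u) = 4*u (R(u) = (u + (u + u)) + u = (u + 2*u) + u = 3*u + u = 4*u)
(129 + R(T(C(1, A(0, 1)))))² = (129 + 4*(-5*(-3 + 1)²))² = (129 + 4*(-5*(-2)²))² = (129 + 4*(-5*4))² = (129 + 4*(-20))² = (129 - 80)² = 49² = 2401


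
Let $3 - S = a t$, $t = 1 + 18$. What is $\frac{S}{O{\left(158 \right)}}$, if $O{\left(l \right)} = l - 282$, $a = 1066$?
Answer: $\frac{20251}{124} \approx 163.31$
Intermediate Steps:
$t = 19$
$O{\left(l \right)} = -282 + l$
$S = -20251$ ($S = 3 - 1066 \cdot 19 = 3 - 20254 = -20251$)
$\frac{S}{O{\left(158 \right)}} = - \frac{20251}{-282 + 158} = - \frac{20251}{-124} = \left(-20251\right) \left(- \frac{1}{124}\right) = \frac{20251}{124}$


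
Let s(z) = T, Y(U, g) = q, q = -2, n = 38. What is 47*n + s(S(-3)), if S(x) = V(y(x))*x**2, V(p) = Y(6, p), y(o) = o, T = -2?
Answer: 1784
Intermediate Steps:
Y(U, g) = -2
V(p) = -2
S(x) = -2*x**2
s(z) = -2
47*n + s(S(-3)) = 47*38 - 2 = 1786 - 2 = 1784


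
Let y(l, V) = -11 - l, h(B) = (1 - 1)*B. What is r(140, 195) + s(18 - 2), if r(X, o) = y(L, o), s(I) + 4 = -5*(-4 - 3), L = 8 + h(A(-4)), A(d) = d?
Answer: 12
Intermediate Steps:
h(B) = 0 (h(B) = 0*B = 0)
L = 8 (L = 8 + 0 = 8)
s(I) = 31 (s(I) = -4 - 5*(-4 - 3) = -4 - 5*(-7) = -4 + 35 = 31)
r(X, o) = -19 (r(X, o) = -11 - 1*8 = -11 - 8 = -19)
r(140, 195) + s(18 - 2) = -19 + 31 = 12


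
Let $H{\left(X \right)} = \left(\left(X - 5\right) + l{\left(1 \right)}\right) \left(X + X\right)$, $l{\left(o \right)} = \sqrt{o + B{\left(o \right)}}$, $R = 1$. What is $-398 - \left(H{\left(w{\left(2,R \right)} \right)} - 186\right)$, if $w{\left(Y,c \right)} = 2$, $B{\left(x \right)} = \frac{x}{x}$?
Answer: $-200 - 4 \sqrt{2} \approx -205.66$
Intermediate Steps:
$B{\left(x \right)} = 1$
$l{\left(o \right)} = \sqrt{1 + o}$ ($l{\left(o \right)} = \sqrt{o + 1} = \sqrt{1 + o}$)
$H{\left(X \right)} = 2 X \left(-5 + X + \sqrt{2}\right)$ ($H{\left(X \right)} = \left(\left(X - 5\right) + \sqrt{1 + 1}\right) \left(X + X\right) = \left(\left(-5 + X\right) + \sqrt{2}\right) 2 X = \left(-5 + X + \sqrt{2}\right) 2 X = 2 X \left(-5 + X + \sqrt{2}\right)$)
$-398 - \left(H{\left(w{\left(2,R \right)} \right)} - 186\right) = -398 - \left(2 \cdot 2 \left(-5 + 2 + \sqrt{2}\right) - 186\right) = -398 - \left(2 \cdot 2 \left(-3 + \sqrt{2}\right) - 186\right) = -398 - \left(\left(-12 + 4 \sqrt{2}\right) - 186\right) = -398 - \left(-198 + 4 \sqrt{2}\right) = -398 + \left(198 - 4 \sqrt{2}\right) = -200 - 4 \sqrt{2}$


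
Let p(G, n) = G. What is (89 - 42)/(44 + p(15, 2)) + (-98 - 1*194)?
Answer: -17181/59 ≈ -291.20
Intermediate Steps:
(89 - 42)/(44 + p(15, 2)) + (-98 - 1*194) = (89 - 42)/(44 + 15) + (-98 - 1*194) = 47/59 + (-98 - 194) = 47*(1/59) - 292 = 47/59 - 292 = -17181/59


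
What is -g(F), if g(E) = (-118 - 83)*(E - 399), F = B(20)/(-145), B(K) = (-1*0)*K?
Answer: -80199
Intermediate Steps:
B(K) = 0 (B(K) = 0*K = 0)
F = 0 (F = 0/(-145) = 0*(-1/145) = 0)
g(E) = 80199 - 201*E (g(E) = -201*(-399 + E) = 80199 - 201*E)
-g(F) = -(80199 - 201*0) = -(80199 + 0) = -1*80199 = -80199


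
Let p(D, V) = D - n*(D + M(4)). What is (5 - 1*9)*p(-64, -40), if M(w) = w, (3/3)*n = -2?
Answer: 736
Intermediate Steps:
n = -2
p(D, V) = 8 + 3*D (p(D, V) = D - (-2)*(D + 4) = D - (-2)*(4 + D) = D - (-8 - 2*D) = D + (8 + 2*D) = 8 + 3*D)
(5 - 1*9)*p(-64, -40) = (5 - 1*9)*(8 + 3*(-64)) = (5 - 9)*(8 - 192) = -4*(-184) = 736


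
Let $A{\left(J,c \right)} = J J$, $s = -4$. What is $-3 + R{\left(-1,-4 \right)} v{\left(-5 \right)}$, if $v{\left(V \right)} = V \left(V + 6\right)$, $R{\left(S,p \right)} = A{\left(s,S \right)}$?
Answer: $-83$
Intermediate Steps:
$A{\left(J,c \right)} = J^{2}$
$R{\left(S,p \right)} = 16$ ($R{\left(S,p \right)} = \left(-4\right)^{2} = 16$)
$v{\left(V \right)} = V \left(6 + V\right)$
$-3 + R{\left(-1,-4 \right)} v{\left(-5 \right)} = -3 + 16 \left(- 5 \left(6 - 5\right)\right) = -3 + 16 \left(\left(-5\right) 1\right) = -3 + 16 \left(-5\right) = -3 - 80 = -83$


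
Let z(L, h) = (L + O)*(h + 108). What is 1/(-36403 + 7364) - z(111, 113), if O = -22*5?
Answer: -6417620/29039 ≈ -221.00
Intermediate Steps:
O = -110
z(L, h) = (-110 + L)*(108 + h) (z(L, h) = (L - 110)*(h + 108) = (-110 + L)*(108 + h))
1/(-36403 + 7364) - z(111, 113) = 1/(-36403 + 7364) - (-11880 - 110*113 + 108*111 + 111*113) = 1/(-29039) - (-11880 - 12430 + 11988 + 12543) = -1/29039 - 1*221 = -1/29039 - 221 = -6417620/29039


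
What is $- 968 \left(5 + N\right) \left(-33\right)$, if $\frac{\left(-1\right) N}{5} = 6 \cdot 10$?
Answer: $-9423480$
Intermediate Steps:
$N = -300$ ($N = - 5 \cdot 6 \cdot 10 = \left(-5\right) 60 = -300$)
$- 968 \left(5 + N\right) \left(-33\right) = - 968 \left(5 - 300\right) \left(-33\right) = - 968 \left(\left(-295\right) \left(-33\right)\right) = \left(-968\right) 9735 = -9423480$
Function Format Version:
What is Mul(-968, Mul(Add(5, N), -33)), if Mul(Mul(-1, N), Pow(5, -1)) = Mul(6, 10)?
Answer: -9423480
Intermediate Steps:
N = -300 (N = Mul(-5, Mul(6, 10)) = Mul(-5, 60) = -300)
Mul(-968, Mul(Add(5, N), -33)) = Mul(-968, Mul(Add(5, -300), -33)) = Mul(-968, Mul(-295, -33)) = Mul(-968, 9735) = -9423480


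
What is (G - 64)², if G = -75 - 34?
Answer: 29929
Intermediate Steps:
G = -109
(G - 64)² = (-109 - 64)² = (-173)² = 29929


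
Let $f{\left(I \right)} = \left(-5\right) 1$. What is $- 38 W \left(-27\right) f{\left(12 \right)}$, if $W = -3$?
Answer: $15390$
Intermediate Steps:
$f{\left(I \right)} = -5$
$- 38 W \left(-27\right) f{\left(12 \right)} = - 38 \left(\left(-3\right) \left(-27\right)\right) \left(-5\right) = \left(-38\right) 81 \left(-5\right) = \left(-3078\right) \left(-5\right) = 15390$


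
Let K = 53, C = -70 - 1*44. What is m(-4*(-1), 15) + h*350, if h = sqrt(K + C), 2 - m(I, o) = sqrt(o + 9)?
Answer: 2 - 2*sqrt(6) + 350*I*sqrt(61) ≈ -2.899 + 2733.6*I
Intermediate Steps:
m(I, o) = 2 - sqrt(9 + o) (m(I, o) = 2 - sqrt(o + 9) = 2 - sqrt(9 + o))
C = -114 (C = -70 - 44 = -114)
h = I*sqrt(61) (h = sqrt(53 - 114) = sqrt(-61) = I*sqrt(61) ≈ 7.8102*I)
m(-4*(-1), 15) + h*350 = (2 - sqrt(9 + 15)) + (I*sqrt(61))*350 = (2 - sqrt(24)) + 350*I*sqrt(61) = (2 - 2*sqrt(6)) + 350*I*sqrt(61) = 2 - 2*sqrt(6) + 350*I*sqrt(61)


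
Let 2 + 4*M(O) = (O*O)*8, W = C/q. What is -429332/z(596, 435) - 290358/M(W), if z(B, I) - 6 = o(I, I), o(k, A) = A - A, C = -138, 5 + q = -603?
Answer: 36312968954/55029 ≈ 6.5989e+5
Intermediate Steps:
q = -608 (q = -5 - 603 = -608)
o(k, A) = 0
z(B, I) = 6 (z(B, I) = 6 + 0 = 6)
W = 69/304 (W = -138/(-608) = -138*(-1/608) = 69/304 ≈ 0.22697)
M(O) = -1/2 + 2*O**2 (M(O) = -1/2 + ((O*O)*8)/4 = -1/2 + (O**2*8)/4 = -1/2 + (8*O**2)/4 = -1/2 + 2*O**2)
-429332/z(596, 435) - 290358/M(W) = -429332/6 - 290358/(-1/2 + 2*(69/304)**2) = -429332*1/6 - 290358/(-1/2 + 2*(4761/92416)) = -214666/3 - 290358/(-1/2 + 4761/46208) = -214666/3 - 290358/(-18343/46208) = -214666/3 - 290358*(-46208/18343) = -214666/3 + 13416862464/18343 = 36312968954/55029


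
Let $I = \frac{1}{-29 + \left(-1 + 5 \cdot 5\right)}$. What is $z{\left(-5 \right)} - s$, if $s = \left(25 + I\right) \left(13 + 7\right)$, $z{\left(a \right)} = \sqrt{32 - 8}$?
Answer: $-496 + 2 \sqrt{6} \approx -491.1$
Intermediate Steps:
$z{\left(a \right)} = 2 \sqrt{6}$ ($z{\left(a \right)} = \sqrt{24} = 2 \sqrt{6}$)
$I = - \frac{1}{5}$ ($I = \frac{1}{-29 + \left(-1 + 25\right)} = \frac{1}{-29 + 24} = \frac{1}{-5} = - \frac{1}{5} \approx -0.2$)
$s = 496$ ($s = \left(25 - \frac{1}{5}\right) \left(13 + 7\right) = \frac{124}{5} \cdot 20 = 496$)
$z{\left(-5 \right)} - s = 2 \sqrt{6} - 496 = -496 + 2 \sqrt{6}$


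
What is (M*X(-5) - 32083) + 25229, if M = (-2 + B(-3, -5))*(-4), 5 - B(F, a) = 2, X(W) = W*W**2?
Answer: -6354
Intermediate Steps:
X(W) = W**3
B(F, a) = 3 (B(F, a) = 5 - 1*2 = 5 - 2 = 3)
M = -4 (M = (-2 + 3)*(-4) = 1*(-4) = -4)
(M*X(-5) - 32083) + 25229 = (-4*(-5)**3 - 32083) + 25229 = (-4*(-125) - 32083) + 25229 = (500 - 32083) + 25229 = -31583 + 25229 = -6354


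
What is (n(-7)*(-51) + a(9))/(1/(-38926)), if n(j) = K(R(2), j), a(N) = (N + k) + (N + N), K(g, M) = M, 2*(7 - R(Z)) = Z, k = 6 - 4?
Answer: -15025436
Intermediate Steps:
k = 2
R(Z) = 7 - Z/2
a(N) = 2 + 3*N (a(N) = (N + 2) + (N + N) = (2 + N) + 2*N = 2 + 3*N)
n(j) = j
(n(-7)*(-51) + a(9))/(1/(-38926)) = (-7*(-51) + (2 + 3*9))/(1/(-38926)) = (357 + (2 + 27))/(-1/38926) = (357 + 29)*(-38926) = 386*(-38926) = -15025436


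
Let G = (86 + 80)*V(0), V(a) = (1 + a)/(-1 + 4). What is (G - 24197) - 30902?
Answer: -165131/3 ≈ -55044.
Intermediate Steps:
V(a) = ⅓ + a/3 (V(a) = (1 + a)/3 = (1 + a)*(⅓) = ⅓ + a/3)
G = 166/3 (G = (86 + 80)*(⅓ + (⅓)*0) = 166*(⅓ + 0) = 166*(⅓) = 166/3 ≈ 55.333)
(G - 24197) - 30902 = (166/3 - 24197) - 30902 = -72425/3 - 30902 = -165131/3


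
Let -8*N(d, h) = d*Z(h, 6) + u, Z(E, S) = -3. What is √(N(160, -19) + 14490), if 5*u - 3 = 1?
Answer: √1454990/10 ≈ 120.62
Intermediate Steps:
u = ⅘ (u = ⅗ + (⅕)*1 = ⅗ + ⅕ = ⅘ ≈ 0.80000)
N(d, h) = -⅒ + 3*d/8 (N(d, h) = -(d*(-3) + ⅘)/8 = -(-3*d + ⅘)/8 = -(⅘ - 3*d)/8 = -⅒ + 3*d/8)
√(N(160, -19) + 14490) = √((-⅒ + (3/8)*160) + 14490) = √((-⅒ + 60) + 14490) = √(599/10 + 14490) = √(145499/10) = √1454990/10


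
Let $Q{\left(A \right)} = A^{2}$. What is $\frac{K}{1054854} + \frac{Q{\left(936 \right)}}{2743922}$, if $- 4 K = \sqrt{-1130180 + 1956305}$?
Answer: $\frac{438048}{1371961} - \frac{5 \sqrt{33045}}{4219416} \approx 0.31907$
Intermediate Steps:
$K = - \frac{5 \sqrt{33045}}{4}$ ($K = - \frac{\sqrt{-1130180 + 1956305}}{4} = - \frac{\sqrt{826125}}{4} = - \frac{5 \sqrt{33045}}{4} \approx -227.23$)
$\frac{K}{1054854} + \frac{Q{\left(936 \right)}}{2743922} = \frac{\left(- \frac{5}{4}\right) \sqrt{33045}}{1054854} + \frac{936^{2}}{2743922} = - \frac{5 \sqrt{33045}}{4} \cdot \frac{1}{1054854} + 876096 \cdot \frac{1}{2743922} = - \frac{5 \sqrt{33045}}{4219416} + \frac{438048}{1371961} = \frac{438048}{1371961} - \frac{5 \sqrt{33045}}{4219416}$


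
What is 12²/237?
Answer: 48/79 ≈ 0.60759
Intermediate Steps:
12²/237 = 144*(1/237) = 48/79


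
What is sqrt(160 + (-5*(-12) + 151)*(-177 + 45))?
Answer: 2*I*sqrt(6923) ≈ 166.41*I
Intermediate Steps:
sqrt(160 + (-5*(-12) + 151)*(-177 + 45)) = sqrt(160 + (60 + 151)*(-132)) = sqrt(160 + 211*(-132)) = sqrt(160 - 27852) = sqrt(-27692) = 2*I*sqrt(6923)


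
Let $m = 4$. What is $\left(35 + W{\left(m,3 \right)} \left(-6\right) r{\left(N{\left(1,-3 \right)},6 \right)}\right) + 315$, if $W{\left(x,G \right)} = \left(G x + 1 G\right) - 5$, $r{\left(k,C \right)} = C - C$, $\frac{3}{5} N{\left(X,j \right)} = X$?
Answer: $350$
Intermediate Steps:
$N{\left(X,j \right)} = \frac{5 X}{3}$
$r{\left(k,C \right)} = 0$
$W{\left(x,G \right)} = -5 + G + G x$ ($W{\left(x,G \right)} = \left(G x + G\right) - 5 = \left(G + G x\right) - 5 = -5 + G + G x$)
$\left(35 + W{\left(m,3 \right)} \left(-6\right) r{\left(N{\left(1,-3 \right)},6 \right)}\right) + 315 = \left(35 + \left(-5 + 3 + 3 \cdot 4\right) \left(-6\right) 0\right) + 315 = \left(35 + \left(-5 + 3 + 12\right) \left(-6\right) 0\right) + 315 = \left(35 + 10 \left(-6\right) 0\right) + 315 = \left(35 - 0\right) + 315 = \left(35 + 0\right) + 315 = 35 + 315 = 350$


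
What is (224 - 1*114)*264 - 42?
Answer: 28998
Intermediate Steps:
(224 - 1*114)*264 - 42 = (224 - 114)*264 - 42 = 110*264 - 42 = 29040 - 42 = 28998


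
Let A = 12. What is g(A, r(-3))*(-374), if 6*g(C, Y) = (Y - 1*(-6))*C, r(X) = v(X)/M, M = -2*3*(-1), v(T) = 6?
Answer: -5236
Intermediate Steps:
M = 6 (M = -6*(-1) = 6)
r(X) = 1 (r(X) = 6/6 = 6*(⅙) = 1)
g(C, Y) = C*(6 + Y)/6 (g(C, Y) = ((Y - 1*(-6))*C)/6 = ((Y + 6)*C)/6 = ((6 + Y)*C)/6 = (C*(6 + Y))/6 = C*(6 + Y)/6)
g(A, r(-3))*(-374) = ((⅙)*12*(6 + 1))*(-374) = ((⅙)*12*7)*(-374) = 14*(-374) = -5236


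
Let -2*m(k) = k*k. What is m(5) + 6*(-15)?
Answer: -205/2 ≈ -102.50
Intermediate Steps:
m(k) = -k²/2 (m(k) = -k*k/2 = -k²/2)
m(5) + 6*(-15) = -½*5² + 6*(-15) = -½*25 - 90 = -25/2 - 90 = -205/2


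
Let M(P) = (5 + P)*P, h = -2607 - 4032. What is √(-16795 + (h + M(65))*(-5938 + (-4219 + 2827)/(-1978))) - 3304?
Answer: -3304 + 9*√149570603031/989 ≈ 215.41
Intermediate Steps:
h = -6639
M(P) = P*(5 + P)
√(-16795 + (h + M(65))*(-5938 + (-4219 + 2827)/(-1978))) - 3304 = √(-16795 + (-6639 + 65*(5 + 65))*(-5938 + (-4219 + 2827)/(-1978))) - 3304 = √(-16795 + (-6639 + 65*70)*(-5938 - 1392*(-1/1978))) - 3304 = √(-16795 + (-6639 + 4550)*(-5938 + 696/989)) - 3304 = √(-16795 - 2089*(-5871986/989)) - 3304 = √(-16795 + 12266578754/989) - 3304 = √(12249968499/989) - 3304 = 9*√149570603031/989 - 3304 = -3304 + 9*√149570603031/989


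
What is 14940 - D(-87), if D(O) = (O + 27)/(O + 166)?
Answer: 1180320/79 ≈ 14941.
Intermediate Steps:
D(O) = (27 + O)/(166 + O)
14940 - D(-87) = 14940 - (27 - 87)/(166 - 87) = 14940 - (-60)/79 = 14940 - 1*(-60/79) = 14940 + 60/79 = 1180320/79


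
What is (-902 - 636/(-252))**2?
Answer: 356794321/441 ≈ 8.0906e+5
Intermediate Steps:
(-902 - 636/(-252))**2 = (-902 - 636*(-1/252))**2 = (-902 + 53/21)**2 = (-18889/21)**2 = 356794321/441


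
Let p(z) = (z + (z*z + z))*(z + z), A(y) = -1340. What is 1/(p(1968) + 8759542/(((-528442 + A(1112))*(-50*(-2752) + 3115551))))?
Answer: 78339129231/1195432750944011905199 ≈ 6.5532e-11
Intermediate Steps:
p(z) = 2*z*(z² + 2*z) (p(z) = (z + (z² + z))*(2*z) = (z + (z + z²))*(2*z) = (z² + 2*z)*(2*z) = 2*z*(z² + 2*z))
1/(p(1968) + 8759542/(((-528442 + A(1112))*(-50*(-2752) + 3115551)))) = 1/(2*1968²*(2 + 1968) + 8759542/(((-528442 - 1340)*(-50*(-2752) + 3115551)))) = 1/(2*3873024*1970 + 8759542/((-529782*(137600 + 3115551)))) = 1/(15259714560 + 8759542/((-529782*3253151))) = 1/(15259714560 + 8759542/(-1723460843082)) = 1/(15259714560 + 8759542*(-1/1723460843082)) = 1/(15259714560 - 398161/78339129231) = 1/(1195432750944011905199/78339129231) = 78339129231/1195432750944011905199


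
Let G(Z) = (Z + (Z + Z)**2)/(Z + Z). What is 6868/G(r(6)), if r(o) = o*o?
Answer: 13736/145 ≈ 94.731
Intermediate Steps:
r(o) = o**2
G(Z) = (Z + 4*Z**2)/(2*Z) (G(Z) = (Z + (2*Z)**2)/((2*Z)) = (Z + 4*Z**2)*(1/(2*Z)) = (Z + 4*Z**2)/(2*Z))
6868/G(r(6)) = 6868/(1/2 + 2*6**2) = 6868/(1/2 + 2*36) = 6868/(1/2 + 72) = 6868/(145/2) = 6868*(2/145) = 13736/145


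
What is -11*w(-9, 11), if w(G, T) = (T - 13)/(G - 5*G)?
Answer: 11/18 ≈ 0.61111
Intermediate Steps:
w(G, T) = -(-13 + T)/(4*G) (w(G, T) = (-13 + T)/((-4*G)) = (-13 + T)*(-1/(4*G)) = -(-13 + T)/(4*G))
-11*w(-9, 11) = -11*(13 - 1*11)/(4*(-9)) = -11*(-1)*(13 - 11)/(4*9) = -11*(-1)*2/(4*9) = -11*(-1/18) = 11/18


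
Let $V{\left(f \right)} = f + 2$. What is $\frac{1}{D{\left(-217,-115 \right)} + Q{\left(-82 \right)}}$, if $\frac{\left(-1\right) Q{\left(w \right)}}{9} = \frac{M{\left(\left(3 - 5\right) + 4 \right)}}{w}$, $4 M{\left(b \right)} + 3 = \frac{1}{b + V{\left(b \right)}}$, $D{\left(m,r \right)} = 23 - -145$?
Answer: $\frac{656}{110157} \approx 0.0059551$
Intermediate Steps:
$V{\left(f \right)} = 2 + f$
$D{\left(m,r \right)} = 168$ ($D{\left(m,r \right)} = 23 + 145 = 168$)
$M{\left(b \right)} = - \frac{3}{4} + \frac{1}{4 \left(2 + 2 b\right)}$ ($M{\left(b \right)} = - \frac{3}{4} + \frac{1}{4 \left(b + \left(2 + b\right)\right)} = - \frac{3}{4} + \frac{1}{4 \left(2 + 2 b\right)}$)
$Q{\left(w \right)} = \frac{51}{8 w}$ ($Q{\left(w \right)} = - 9 \frac{\frac{1}{8} \frac{1}{1 + \left(\left(3 - 5\right) + 4\right)} \left(-5 - 6 \left(\left(3 - 5\right) + 4\right)\right)}{w} = - 9 \frac{\frac{1}{8} \frac{1}{1 + \left(-2 + 4\right)} \left(-5 - 6 \left(-2 + 4\right)\right)}{w} = - 9 \frac{\frac{1}{8} \frac{1}{1 + 2} \left(-5 - 12\right)}{w} = - 9 \frac{\frac{1}{8} \cdot \frac{1}{3} \left(-5 - 12\right)}{w} = - 9 \frac{\frac{1}{8} \cdot \frac{1}{3} \left(-17\right)}{w} = - 9 \left(- \frac{17}{24 w}\right) = \frac{51}{8 w}$)
$\frac{1}{D{\left(-217,-115 \right)} + Q{\left(-82 \right)}} = \frac{1}{168 + \frac{51}{8 \left(-82\right)}} = \frac{1}{168 + \frac{51}{8} \left(- \frac{1}{82}\right)} = \frac{1}{168 - \frac{51}{656}} = \frac{1}{\frac{110157}{656}} = \frac{656}{110157}$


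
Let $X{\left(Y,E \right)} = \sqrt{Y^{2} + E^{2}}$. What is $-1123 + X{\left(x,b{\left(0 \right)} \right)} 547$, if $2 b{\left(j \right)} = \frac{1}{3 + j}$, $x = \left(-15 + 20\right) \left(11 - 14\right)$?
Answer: $-1123 + \frac{547 \sqrt{8101}}{6} \approx 7082.5$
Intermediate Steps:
$x = -15$ ($x = 5 \left(-3\right) = -15$)
$b{\left(j \right)} = \frac{1}{2 \left(3 + j\right)}$
$X{\left(Y,E \right)} = \sqrt{E^{2} + Y^{2}}$
$-1123 + X{\left(x,b{\left(0 \right)} \right)} 547 = -1123 + \sqrt{\left(\frac{1}{2 \left(3 + 0\right)}\right)^{2} + \left(-15\right)^{2}} \cdot 547 = -1123 + \sqrt{\left(\frac{1}{2 \cdot 3}\right)^{2} + 225} \cdot 547 = -1123 + \sqrt{\left(\frac{1}{2} \cdot \frac{1}{3}\right)^{2} + 225} \cdot 547 = -1123 + \sqrt{\left(\frac{1}{6}\right)^{2} + 225} \cdot 547 = -1123 + \sqrt{\frac{1}{36} + 225} \cdot 547 = -1123 + \sqrt{\frac{8101}{36}} \cdot 547 = -1123 + \frac{\sqrt{8101}}{6} \cdot 547 = -1123 + \frac{547 \sqrt{8101}}{6}$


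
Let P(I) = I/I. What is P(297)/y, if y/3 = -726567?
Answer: -1/2179701 ≈ -4.5878e-7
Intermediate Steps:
P(I) = 1
y = -2179701 (y = 3*(-726567) = -2179701)
P(297)/y = 1/(-2179701) = 1*(-1/2179701) = -1/2179701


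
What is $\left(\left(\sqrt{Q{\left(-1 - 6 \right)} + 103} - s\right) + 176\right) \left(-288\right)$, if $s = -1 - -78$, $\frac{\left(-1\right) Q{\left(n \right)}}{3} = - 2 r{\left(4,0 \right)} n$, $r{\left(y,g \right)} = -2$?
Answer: $-28512 - 288 \sqrt{187} \approx -32450.0$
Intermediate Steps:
$Q{\left(n \right)} = - 12 n$ ($Q{\left(n \right)} = - 3 \left(-2\right) \left(-2\right) n = - 3 \cdot 4 n = - 12 n$)
$s = 77$ ($s = -1 + 78 = 77$)
$\left(\left(\sqrt{Q{\left(-1 - 6 \right)} + 103} - s\right) + 176\right) \left(-288\right) = \left(\left(\sqrt{- 12 \left(-1 - 6\right) + 103} - 77\right) + 176\right) \left(-288\right) = \left(\left(\sqrt{\left(-12\right) \left(-7\right) + 103} - 77\right) + 176\right) \left(-288\right) = \left(\left(\sqrt{84 + 103} - 77\right) + 176\right) \left(-288\right) = \left(\left(\sqrt{187} - 77\right) + 176\right) \left(-288\right) = \left(\left(-77 + \sqrt{187}\right) + 176\right) \left(-288\right) = \left(99 + \sqrt{187}\right) \left(-288\right) = -28512 - 288 \sqrt{187}$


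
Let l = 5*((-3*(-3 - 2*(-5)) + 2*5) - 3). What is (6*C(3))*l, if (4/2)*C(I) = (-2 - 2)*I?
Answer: 2520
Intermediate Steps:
C(I) = -2*I (C(I) = ((-2 - 2)*I)/2 = (-4*I)/2 = -2*I)
l = -70 (l = 5*((-3*(-3 + 10) + 10) - 3) = 5*((-3*7 + 10) - 3) = 5*((-21 + 10) - 3) = 5*(-11 - 3) = 5*(-14) = -70)
(6*C(3))*l = (6*(-2*3))*(-70) = (6*(-6))*(-70) = -36*(-70) = 2520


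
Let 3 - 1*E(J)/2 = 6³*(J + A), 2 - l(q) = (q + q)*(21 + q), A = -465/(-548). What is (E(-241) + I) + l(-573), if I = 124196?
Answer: -55436032/137 ≈ -4.0464e+5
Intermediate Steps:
A = 465/548 (A = -465*(-1/548) = 465/548 ≈ 0.84854)
l(q) = 2 - 2*q*(21 + q) (l(q) = 2 - (q + q)*(21 + q) = 2 - 2*q*(21 + q))
E(J) = -49398/137 - 432*J (E(J) = 6 - 2*6³*(J + 465/548) = 6 - 432*(465/548 + J) = 6 - 2*(25110/137 + 216*J) = 6 + (-50220/137 - 432*J) = -49398/137 - 432*J)
(E(-241) + I) + l(-573) = ((-49398/137 - 432*(-241)) + 124196) + (2 - 42*(-573) - 2*(-573)²) = ((-49398/137 + 104112) + 124196) + (2 + 24066 - 2*328329) = (14213946/137 + 124196) + (2 + 24066 - 656658) = 31228798/137 - 632590 = -55436032/137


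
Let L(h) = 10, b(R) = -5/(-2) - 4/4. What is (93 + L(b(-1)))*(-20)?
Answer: -2060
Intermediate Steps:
b(R) = 3/2 (b(R) = -5*(-½) - 4*¼ = 5/2 - 1 = 3/2)
(93 + L(b(-1)))*(-20) = (93 + 10)*(-20) = 103*(-20) = -2060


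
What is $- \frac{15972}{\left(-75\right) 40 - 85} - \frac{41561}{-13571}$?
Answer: $\frac{344971697}{41866535} \approx 8.2398$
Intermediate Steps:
$- \frac{15972}{\left(-75\right) 40 - 85} - \frac{41561}{-13571} = - \frac{15972}{-3000 - 85} - - \frac{41561}{13571} = - \frac{15972}{-3085} + \frac{41561}{13571} = \left(-15972\right) \left(- \frac{1}{3085}\right) + \frac{41561}{13571} = \frac{15972}{3085} + \frac{41561}{13571} = \frac{344971697}{41866535}$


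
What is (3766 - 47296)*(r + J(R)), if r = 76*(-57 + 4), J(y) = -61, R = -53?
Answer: 177994170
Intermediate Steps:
r = -4028 (r = 76*(-53) = -4028)
(3766 - 47296)*(r + J(R)) = (3766 - 47296)*(-4028 - 61) = -43530*(-4089) = 177994170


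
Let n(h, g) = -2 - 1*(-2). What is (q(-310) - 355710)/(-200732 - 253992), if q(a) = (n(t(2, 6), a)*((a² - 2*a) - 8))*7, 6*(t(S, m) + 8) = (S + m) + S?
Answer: 177855/227362 ≈ 0.78226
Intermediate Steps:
t(S, m) = -8 + S/3 + m/6 (t(S, m) = -8 + ((S + m) + S)/6 = -8 + (m + 2*S)/6 = -8 + (S/3 + m/6) = -8 + S/3 + m/6)
n(h, g) = 0 (n(h, g) = -2 + 2 = 0)
q(a) = 0 (q(a) = (0*((a² - 2*a) - 8))*7 = (0*(-8 + a² - 2*a))*7 = 0*7 = 0)
(q(-310) - 355710)/(-200732 - 253992) = (0 - 355710)/(-200732 - 253992) = -355710/(-454724) = -355710*(-1/454724) = 177855/227362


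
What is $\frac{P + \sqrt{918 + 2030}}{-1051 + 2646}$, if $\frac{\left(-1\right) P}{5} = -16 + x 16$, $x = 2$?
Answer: $- \frac{16}{319} + \frac{2 \sqrt{737}}{1595} \approx -0.016116$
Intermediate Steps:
$P = -80$ ($P = - 5 \left(-16 + 2 \cdot 16\right) = - 5 \left(-16 + 32\right) = \left(-5\right) 16 = -80$)
$\frac{P + \sqrt{918 + 2030}}{-1051 + 2646} = \frac{-80 + \sqrt{918 + 2030}}{-1051 + 2646} = \frac{-80 + \sqrt{2948}}{1595} = \left(-80 + 2 \sqrt{737}\right) \frac{1}{1595} = - \frac{16}{319} + \frac{2 \sqrt{737}}{1595}$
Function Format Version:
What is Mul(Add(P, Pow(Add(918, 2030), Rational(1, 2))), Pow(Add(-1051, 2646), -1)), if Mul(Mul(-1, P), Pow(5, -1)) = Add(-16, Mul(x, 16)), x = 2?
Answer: Add(Rational(-16, 319), Mul(Rational(2, 1595), Pow(737, Rational(1, 2)))) ≈ -0.016116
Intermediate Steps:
P = -80 (P = Mul(-5, Add(-16, Mul(2, 16))) = Mul(-5, Add(-16, 32)) = Mul(-5, 16) = -80)
Mul(Add(P, Pow(Add(918, 2030), Rational(1, 2))), Pow(Add(-1051, 2646), -1)) = Mul(Add(-80, Pow(Add(918, 2030), Rational(1, 2))), Pow(Add(-1051, 2646), -1)) = Mul(Add(-80, Pow(2948, Rational(1, 2))), Pow(1595, -1)) = Mul(Add(-80, Mul(2, Pow(737, Rational(1, 2)))), Rational(1, 1595)) = Add(Rational(-16, 319), Mul(Rational(2, 1595), Pow(737, Rational(1, 2))))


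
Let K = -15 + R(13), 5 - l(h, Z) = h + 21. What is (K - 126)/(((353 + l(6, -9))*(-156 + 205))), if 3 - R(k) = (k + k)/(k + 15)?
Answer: -1945/227066 ≈ -0.0085658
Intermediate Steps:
l(h, Z) = -16 - h (l(h, Z) = 5 - (h + 21) = 5 - (21 + h) = 5 + (-21 - h) = -16 - h)
R(k) = 3 - 2*k/(15 + k) (R(k) = 3 - (k + k)/(k + 15) = 3 - 2*k/(15 + k))
K = -181/14 (K = -15 + (45 + 13)/(15 + 13) = -15 + 58/28 = -15 + (1/28)*58 = -15 + 29/14 = -181/14 ≈ -12.929)
(K - 126)/(((353 + l(6, -9))*(-156 + 205))) = (-181/14 - 126)/(((353 + (-16 - 1*6))*(-156 + 205))) = -1945*1/(49*(353 + (-16 - 6)))/14 = -1945*1/(49*(353 - 22))/14 = -1945/(14*(331*49)) = -1945/14/16219 = -1945/14*1/16219 = -1945/227066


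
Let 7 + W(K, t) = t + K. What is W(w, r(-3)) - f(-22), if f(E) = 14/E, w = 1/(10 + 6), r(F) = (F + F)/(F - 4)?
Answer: -6707/1232 ≈ -5.4440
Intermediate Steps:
r(F) = 2*F/(-4 + F) (r(F) = (2*F)/(-4 + F) = 2*F/(-4 + F))
w = 1/16 ≈ 0.062500
W(K, t) = -7 + K + t (W(K, t) = -7 + (t + K) = -7 + (K + t) = -7 + K + t)
W(w, r(-3)) - f(-22) = (-7 + 1/16 + 2*(-3)/(-4 - 3)) - 14/(-22) = (-7 + 1/16 + 2*(-3)/(-7)) - 14*(-1)/22 = (-7 + 1/16 + 2*(-3)*(-⅐)) - 1*(-7/11) = (-7 + 1/16 + 6/7) + 7/11 = -681/112 + 7/11 = -6707/1232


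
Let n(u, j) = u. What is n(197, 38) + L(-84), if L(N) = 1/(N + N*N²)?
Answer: 116779235/592788 ≈ 197.00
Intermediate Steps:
L(N) = 1/(N + N³)
n(197, 38) + L(-84) = 197 + 1/(-84 + (-84)³) = 197 + 1/(-84 - 592704) = 197 + 1/(-592788) = 197 - 1/592788 = 116779235/592788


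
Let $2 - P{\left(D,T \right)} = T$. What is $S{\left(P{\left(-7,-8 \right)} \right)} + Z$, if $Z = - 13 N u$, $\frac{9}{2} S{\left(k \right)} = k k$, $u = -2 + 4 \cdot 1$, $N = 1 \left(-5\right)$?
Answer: $\frac{1370}{9} \approx 152.22$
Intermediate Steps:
$P{\left(D,T \right)} = 2 - T$
$N = -5$
$u = 2$ ($u = -2 + 4 = 2$)
$S{\left(k \right)} = \frac{2 k^{2}}{9}$ ($S{\left(k \right)} = \frac{2 k k}{9} = \frac{2 k^{2}}{9}$)
$Z = 130$ ($Z = \left(-13\right) \left(-5\right) 2 = 65 \cdot 2 = 130$)
$S{\left(P{\left(-7,-8 \right)} \right)} + Z = \frac{2 \left(2 - -8\right)^{2}}{9} + 130 = \frac{2 \left(2 + 8\right)^{2}}{9} + 130 = \frac{2 \cdot 10^{2}}{9} + 130 = \frac{2}{9} \cdot 100 + 130 = \frac{200}{9} + 130 = \frac{1370}{9}$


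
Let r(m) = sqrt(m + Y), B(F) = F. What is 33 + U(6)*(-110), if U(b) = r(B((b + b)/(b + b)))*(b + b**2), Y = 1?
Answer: 33 - 4620*sqrt(2) ≈ -6500.7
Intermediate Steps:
r(m) = sqrt(1 + m) (r(m) = sqrt(m + 1) = sqrt(1 + m))
U(b) = sqrt(2)*(b + b**2) (U(b) = sqrt(1 + (b + b)/(b + b))*(b + b**2) = sqrt(1 + (2*b)/((2*b)))*(b + b**2) = sqrt(1 + (2*b)*(1/(2*b)))*(b + b**2) = sqrt(1 + 1)*(b + b**2) = sqrt(2)*(b + b**2))
33 + U(6)*(-110) = 33 + (6*sqrt(2)*(1 + 6))*(-110) = 33 + (6*sqrt(2)*7)*(-110) = 33 + (42*sqrt(2))*(-110) = 33 - 4620*sqrt(2)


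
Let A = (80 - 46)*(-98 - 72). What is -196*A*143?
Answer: 162001840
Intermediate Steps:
A = -5780 (A = 34*(-170) = -5780)
-196*A*143 = -196*(-5780)*143 = 1132880*143 = 162001840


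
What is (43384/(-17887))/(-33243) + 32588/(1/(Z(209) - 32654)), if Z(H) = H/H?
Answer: -632730125501661140/594617541 ≈ -1.0641e+9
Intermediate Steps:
Z(H) = 1
(43384/(-17887))/(-33243) + 32588/(1/(Z(209) - 32654)) = (43384/(-17887))/(-33243) + 32588/(1/(1 - 32654)) = (43384*(-1/17887))*(-1/33243) + 32588/(1/(-32653)) = -43384/17887*(-1/33243) + 32588/(-1/32653) = 43384/594617541 + 32588*(-32653) = 43384/594617541 - 1064095964 = -632730125501661140/594617541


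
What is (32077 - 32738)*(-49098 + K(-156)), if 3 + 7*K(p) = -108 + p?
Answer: 227352933/7 ≈ 3.2479e+7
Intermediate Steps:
K(p) = -111/7 + p/7 (K(p) = -3/7 + (-108 + p)/7 = -3/7 + (-108/7 + p/7) = -111/7 + p/7)
(32077 - 32738)*(-49098 + K(-156)) = (32077 - 32738)*(-49098 + (-111/7 + (⅐)*(-156))) = -661*(-49098 + (-111/7 - 156/7)) = -661*(-49098 - 267/7) = -661*(-343953/7) = 227352933/7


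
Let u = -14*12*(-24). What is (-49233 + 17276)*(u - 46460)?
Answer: 1355871596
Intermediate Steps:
u = 4032 (u = -168*(-24) = 4032)
(-49233 + 17276)*(u - 46460) = (-49233 + 17276)*(4032 - 46460) = -31957*(-42428) = 1355871596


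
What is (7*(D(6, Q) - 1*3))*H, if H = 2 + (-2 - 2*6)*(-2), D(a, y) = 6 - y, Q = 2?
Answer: 210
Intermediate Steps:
H = 30 (H = 2 + (-2 - 12)*(-2) = 2 - 14*(-2) = 2 + 28 = 30)
(7*(D(6, Q) - 1*3))*H = (7*((6 - 1*2) - 1*3))*30 = (7*((6 - 2) - 3))*30 = (7*(4 - 3))*30 = (7*1)*30 = 7*30 = 210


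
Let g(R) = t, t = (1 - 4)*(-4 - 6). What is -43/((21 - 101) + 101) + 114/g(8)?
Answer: 184/105 ≈ 1.7524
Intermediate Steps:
t = 30 (t = -3*(-10) = 30)
g(R) = 30
-43/((21 - 101) + 101) + 114/g(8) = -43/((21 - 101) + 101) + 114/30 = -43/(-80 + 101) + 114*(1/30) = -43/21 + 19/5 = 184/105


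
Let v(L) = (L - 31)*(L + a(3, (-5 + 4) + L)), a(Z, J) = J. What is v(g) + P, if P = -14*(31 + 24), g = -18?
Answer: 1043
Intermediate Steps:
P = -770 (P = -14*55 = -770)
v(L) = (-1 + 2*L)*(-31 + L) (v(L) = (L - 31)*(L + ((-5 + 4) + L)) = (-31 + L)*(L + (-1 + L)) = (-31 + L)*(-1 + 2*L) = (-1 + 2*L)*(-31 + L))
v(g) + P = (31 - 63*(-18) + 2*(-18)²) - 770 = (31 + 1134 + 2*324) - 770 = (31 + 1134 + 648) - 770 = 1813 - 770 = 1043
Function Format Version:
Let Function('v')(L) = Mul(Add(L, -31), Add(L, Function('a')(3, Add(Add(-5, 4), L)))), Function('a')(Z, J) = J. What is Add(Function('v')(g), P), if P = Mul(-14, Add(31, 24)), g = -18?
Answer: 1043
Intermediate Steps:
P = -770 (P = Mul(-14, 55) = -770)
Function('v')(L) = Mul(Add(-1, Mul(2, L)), Add(-31, L)) (Function('v')(L) = Mul(Add(L, -31), Add(L, Add(Add(-5, 4), L))) = Mul(Add(-31, L), Add(L, Add(-1, L))) = Mul(Add(-31, L), Add(-1, Mul(2, L))) = Mul(Add(-1, Mul(2, L)), Add(-31, L)))
Add(Function('v')(g), P) = Add(Add(31, Mul(-63, -18), Mul(2, Pow(-18, 2))), -770) = Add(Add(31, 1134, Mul(2, 324)), -770) = Add(Add(31, 1134, 648), -770) = Add(1813, -770) = 1043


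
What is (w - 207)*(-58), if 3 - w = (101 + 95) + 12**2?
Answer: 31552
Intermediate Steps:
w = -337 (w = 3 - ((101 + 95) + 12**2) = 3 - (196 + 144) = 3 - 1*340 = 3 - 340 = -337)
(w - 207)*(-58) = (-337 - 207)*(-58) = -544*(-58) = 31552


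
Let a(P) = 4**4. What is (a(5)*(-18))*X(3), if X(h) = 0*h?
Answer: 0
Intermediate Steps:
a(P) = 256
X(h) = 0
(a(5)*(-18))*X(3) = (256*(-18))*0 = -4608*0 = 0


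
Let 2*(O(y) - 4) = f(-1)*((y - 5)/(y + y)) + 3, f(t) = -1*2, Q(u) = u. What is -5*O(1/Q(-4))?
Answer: 25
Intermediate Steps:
f(t) = -2
O(y) = 11/2 - (-5 + y)/(2*y) (O(y) = 4 + (-2*(y - 5)/(y + y) + 3)/2 = 4 + (-2*(-5 + y)/(2*y) + 3)/2 = 4 + (-2*(-5 + y)*1/(2*y) + 3)/2 = 4 + (-(-5 + y)/y + 3)/2 = 4 + (3 - (-5 + y)/y)/2 = 4 + (3/2 - (-5 + y)/(2*y)) = 11/2 - (-5 + y)/(2*y))
-5*O(1/Q(-4)) = -5*(5 + 5/(2*(1/(-4)))) = -5*(5 + 5/(2*(-¼))) = -5*(5 + (5/2)*(-4)) = -5*(5 - 10) = -5*(-5) = 25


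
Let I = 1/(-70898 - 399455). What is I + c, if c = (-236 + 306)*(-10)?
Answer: -329247101/470353 ≈ -700.00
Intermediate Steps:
I = -1/470353 (I = 1/(-470353) = -1/470353 ≈ -2.1261e-6)
c = -700 (c = 70*(-10) = -700)
I + c = -1/470353 - 700 = -329247101/470353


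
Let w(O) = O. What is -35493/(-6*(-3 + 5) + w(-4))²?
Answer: -35493/256 ≈ -138.64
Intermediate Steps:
-35493/(-6*(-3 + 5) + w(-4))² = -35493/(-6*(-3 + 5) - 4)² = -35493/(-6*2 - 4)² = -35493/(-12 - 4)² = -35493/((-16)²) = -35493/256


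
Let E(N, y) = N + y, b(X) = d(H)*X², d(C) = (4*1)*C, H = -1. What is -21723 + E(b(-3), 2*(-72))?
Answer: -21903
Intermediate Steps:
d(C) = 4*C
b(X) = -4*X² (b(X) = (4*(-1))*X² = -4*X²)
-21723 + E(b(-3), 2*(-72)) = -21723 + (-4*(-3)² + 2*(-72)) = -21723 + (-4*9 - 144) = -21723 + (-36 - 144) = -21723 - 180 = -21903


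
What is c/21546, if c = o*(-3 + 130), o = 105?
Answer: 635/1026 ≈ 0.61891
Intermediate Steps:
c = 13335 (c = 105*(-3 + 130) = 105*127 = 13335)
c/21546 = 13335/21546 = 13335*(1/21546) = 635/1026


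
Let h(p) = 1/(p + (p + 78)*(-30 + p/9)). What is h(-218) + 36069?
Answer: 2393466711/66358 ≈ 36069.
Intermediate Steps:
h(p) = 1/(p + (-30 + p/9)*(78 + p)) (h(p) = 1/(p + (78 + p)*(-30 + p*(1/9))) = 1/(p + (78 + p)*(-30 + p/9)) = 1/(p + (-30 + p/9)*(78 + p)))
h(-218) + 36069 = 9/(-21060 + (-218)**2 - 183*(-218)) + 36069 = 9/(-21060 + 47524 + 39894) + 36069 = 9/66358 + 36069 = 2393466711/66358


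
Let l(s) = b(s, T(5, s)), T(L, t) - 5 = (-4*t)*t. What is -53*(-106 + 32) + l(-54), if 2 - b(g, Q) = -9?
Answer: 3933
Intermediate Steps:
T(L, t) = 5 - 4*t**2 (T(L, t) = 5 + (-4*t)*t = 5 - 4*t**2)
b(g, Q) = 11 (b(g, Q) = 2 - 1*(-9) = 2 + 9 = 11)
l(s) = 11
-53*(-106 + 32) + l(-54) = -53*(-106 + 32) + 11 = -53*(-74) + 11 = 3922 + 11 = 3933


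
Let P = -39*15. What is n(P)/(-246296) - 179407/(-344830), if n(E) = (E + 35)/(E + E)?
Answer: 2584943265787/4968419606280 ≈ 0.52028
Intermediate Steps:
P = -585
n(E) = (35 + E)/(2*E) (n(E) = (35 + E)/((2*E)) = (35 + E)*(1/(2*E)) = (35 + E)/(2*E))
n(P)/(-246296) - 179407/(-344830) = ((½)*(35 - 585)/(-585))/(-246296) - 179407/(-344830) = ((½)*(-1/585)*(-550))*(-1/246296) - 179407*(-1/344830) = (55/117)*(-1/246296) + 179407/344830 = -55/28816632 + 179407/344830 = 2584943265787/4968419606280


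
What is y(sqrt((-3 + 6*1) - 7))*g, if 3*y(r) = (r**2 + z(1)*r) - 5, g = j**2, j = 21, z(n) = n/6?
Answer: -1323 + 49*I ≈ -1323.0 + 49.0*I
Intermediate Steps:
z(n) = n/6 (z(n) = n*(1/6) = n/6)
g = 441 (g = 21**2 = 441)
y(r) = -5/3 + r**2/3 + r/18 (y(r) = ((r**2 + ((1/6)*1)*r) - 5)/3 = ((r**2 + r/6) - 5)/3 = (-5 + r**2 + r/6)/3 = -5/3 + r**2/3 + r/18)
y(sqrt((-3 + 6*1) - 7))*g = (-5/3 + (sqrt((-3 + 6*1) - 7))**2/3 + sqrt((-3 + 6*1) - 7)/18)*441 = (-5/3 + (sqrt((-3 + 6) - 7))**2/3 + sqrt((-3 + 6) - 7)/18)*441 = (-5/3 + (sqrt(3 - 7))**2/3 + sqrt(3 - 7)/18)*441 = (-5/3 + (sqrt(-4))**2/3 + sqrt(-4)/18)*441 = (-5/3 + (2*I)**2/3 + (2*I)/18)*441 = (-5/3 + (1/3)*(-4) + I/9)*441 = (-5/3 - 4/3 + I/9)*441 = (-3 + I/9)*441 = -1323 + 49*I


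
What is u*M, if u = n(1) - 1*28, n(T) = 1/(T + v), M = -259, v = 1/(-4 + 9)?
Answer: 42217/6 ≈ 7036.2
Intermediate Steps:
v = 1/5 ≈ 0.20000
n(T) = 1/(1/5 + T) (n(T) = 1/(T + 1/5) = 1/(1/5 + T))
u = -163/6 (u = 5/(1 + 5*1) - 1*28 = 5/(1 + 5) - 28 = 5/6 - 28 = -163/6 ≈ -27.167)
u*M = -163/6*(-259) = 42217/6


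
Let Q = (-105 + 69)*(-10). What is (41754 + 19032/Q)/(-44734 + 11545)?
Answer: -627103/497835 ≈ -1.2597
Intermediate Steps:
Q = 360 (Q = -36*(-10) = 360)
(41754 + 19032/Q)/(-44734 + 11545) = (41754 + 19032/360)/(-44734 + 11545) = (41754 + 19032*(1/360))/(-33189) = (41754 + 793/15)*(-1/33189) = (627103/15)*(-1/33189) = -627103/497835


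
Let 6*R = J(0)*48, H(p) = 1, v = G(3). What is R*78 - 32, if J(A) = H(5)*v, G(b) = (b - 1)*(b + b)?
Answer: 7456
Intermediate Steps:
G(b) = 2*b*(-1 + b) (G(b) = (-1 + b)*(2*b) = 2*b*(-1 + b))
v = 12 (v = 2*3*(-1 + 3) = 2*3*2 = 12)
J(A) = 12 (J(A) = 1*12 = 12)
R = 96 (R = (12*48)/6 = (1/6)*576 = 96)
R*78 - 32 = 96*78 - 32 = 7488 - 32 = 7456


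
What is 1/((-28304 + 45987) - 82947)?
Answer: -1/65264 ≈ -1.5322e-5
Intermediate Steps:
1/((-28304 + 45987) - 82947) = 1/(17683 - 82947) = 1/(-65264) = -1/65264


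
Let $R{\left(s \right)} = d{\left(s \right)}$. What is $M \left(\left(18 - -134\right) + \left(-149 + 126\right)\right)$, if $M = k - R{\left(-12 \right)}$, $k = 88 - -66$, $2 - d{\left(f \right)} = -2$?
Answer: $19350$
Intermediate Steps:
$d{\left(f \right)} = 4$ ($d{\left(f \right)} = 2 - -2 = 2 + 2 = 4$)
$R{\left(s \right)} = 4$
$k = 154$ ($k = 88 + 66 = 154$)
$M = 150$ ($M = 154 - 4 = 150$)
$M \left(\left(18 - -134\right) + \left(-149 + 126\right)\right) = 150 \left(\left(18 - -134\right) + \left(-149 + 126\right)\right) = 150 \left(\left(18 + 134\right) - 23\right) = 150 \left(152 - 23\right) = 150 \cdot 129 = 19350$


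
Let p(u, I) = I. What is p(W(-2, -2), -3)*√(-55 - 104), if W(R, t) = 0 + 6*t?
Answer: -3*I*√159 ≈ -37.829*I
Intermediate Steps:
W(R, t) = 6*t
p(W(-2, -2), -3)*√(-55 - 104) = -3*√(-55 - 104) = -3*I*√159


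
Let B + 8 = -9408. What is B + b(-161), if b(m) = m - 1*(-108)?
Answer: -9469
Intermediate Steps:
b(m) = 108 + m (b(m) = m + 108 = 108 + m)
B = -9416 (B = -8 - 9408 = -9416)
B + b(-161) = -9416 + (108 - 161) = -9416 - 53 = -9469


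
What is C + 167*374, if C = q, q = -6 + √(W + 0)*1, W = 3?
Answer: 62452 + √3 ≈ 62454.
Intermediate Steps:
q = -6 + √3 (q = -6 + √(3 + 0)*1 = -6 + √3*1 = -6 + √3 ≈ -4.2680)
C = -6 + √3 ≈ -4.2680
C + 167*374 = (-6 + √3) + 167*374 = (-6 + √3) + 62458 = 62452 + √3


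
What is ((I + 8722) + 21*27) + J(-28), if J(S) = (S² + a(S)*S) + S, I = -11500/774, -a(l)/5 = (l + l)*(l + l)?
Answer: 173790145/387 ≈ 4.4907e+5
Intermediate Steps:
a(l) = -20*l² (a(l) = -5*(l + l)*(l + l) = -5*2*l*2*l = -20*l²)
I = -5750/387 (I = -11500*1/774 = -5750/387 ≈ -14.858)
J(S) = S + S² - 20*S³ (J(S) = (S² + (-20*S²)*S) + S = (S² - 20*S³) + S = S + S² - 20*S³)
((I + 8722) + 21*27) + J(-28) = ((-5750/387 + 8722) + 21*27) - 28*(1 - 28 - 20*(-28)²) = (3369664/387 + 567) - 28*(1 - 28 - 20*784) = 3589093/387 - 28*(1 - 28 - 15680) = 3589093/387 - 28*(-15707) = 3589093/387 + 439796 = 173790145/387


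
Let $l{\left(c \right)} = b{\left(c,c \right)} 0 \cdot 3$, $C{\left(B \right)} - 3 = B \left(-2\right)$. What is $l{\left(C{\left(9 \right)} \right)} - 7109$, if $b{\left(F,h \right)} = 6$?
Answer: $-7109$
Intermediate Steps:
$C{\left(B \right)} = 3 - 2 B$ ($C{\left(B \right)} = 3 + B \left(-2\right) = 3 - 2 B$)
$l{\left(c \right)} = 0$ ($l{\left(c \right)} = 6 \cdot 0 \cdot 3 = 0 \cdot 3 = 0$)
$l{\left(C{\left(9 \right)} \right)} - 7109 = 0 - 7109 = -7109$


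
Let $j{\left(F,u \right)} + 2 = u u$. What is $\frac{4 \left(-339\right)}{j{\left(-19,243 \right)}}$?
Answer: $- \frac{1356}{59047} \approx -0.022965$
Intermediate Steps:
$j{\left(F,u \right)} = -2 + u^{2}$ ($j{\left(F,u \right)} = -2 + u u = -2 + u^{2}$)
$\frac{4 \left(-339\right)}{j{\left(-19,243 \right)}} = \frac{4 \left(-339\right)}{-2 + 243^{2}} = - \frac{1356}{-2 + 59049} = - \frac{1356}{59047}$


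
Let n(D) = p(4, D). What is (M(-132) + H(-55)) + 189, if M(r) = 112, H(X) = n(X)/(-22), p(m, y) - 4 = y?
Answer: 6673/22 ≈ 303.32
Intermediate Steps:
p(m, y) = 4 + y
n(D) = 4 + D
H(X) = -2/11 - X/22 (H(X) = (4 + X)/(-22) = (4 + X)*(-1/22) = -2/11 - X/22)
(M(-132) + H(-55)) + 189 = (112 + (-2/11 - 1/22*(-55))) + 189 = (112 + (-2/11 + 5/2)) + 189 = (112 + 51/22) + 189 = 2515/22 + 189 = 6673/22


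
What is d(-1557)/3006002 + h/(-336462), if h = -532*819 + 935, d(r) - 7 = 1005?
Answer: 653634503545/505702722462 ≈ 1.2925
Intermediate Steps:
d(r) = 1012 (d(r) = 7 + 1005 = 1012)
h = -434773 (h = -435708 + 935 = -434773)
d(-1557)/3006002 + h/(-336462) = 1012/3006002 - 434773/(-336462) = 1012*(1/3006002) - 434773*(-1/336462) = 506/1503001 + 434773/336462 = 653634503545/505702722462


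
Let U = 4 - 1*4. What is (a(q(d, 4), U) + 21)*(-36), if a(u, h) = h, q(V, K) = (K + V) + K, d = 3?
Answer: -756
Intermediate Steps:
U = 0 (U = 4 - 4 = 0)
q(V, K) = V + 2*K
(a(q(d, 4), U) + 21)*(-36) = (0 + 21)*(-36) = 21*(-36) = -756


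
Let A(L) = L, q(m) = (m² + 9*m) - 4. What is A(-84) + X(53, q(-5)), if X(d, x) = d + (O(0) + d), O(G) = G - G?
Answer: 22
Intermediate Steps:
q(m) = -4 + m² + 9*m
O(G) = 0
X(d, x) = 2*d (X(d, x) = d + (0 + d) = d + d = 2*d)
A(-84) + X(53, q(-5)) = -84 + 2*53 = -84 + 106 = 22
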